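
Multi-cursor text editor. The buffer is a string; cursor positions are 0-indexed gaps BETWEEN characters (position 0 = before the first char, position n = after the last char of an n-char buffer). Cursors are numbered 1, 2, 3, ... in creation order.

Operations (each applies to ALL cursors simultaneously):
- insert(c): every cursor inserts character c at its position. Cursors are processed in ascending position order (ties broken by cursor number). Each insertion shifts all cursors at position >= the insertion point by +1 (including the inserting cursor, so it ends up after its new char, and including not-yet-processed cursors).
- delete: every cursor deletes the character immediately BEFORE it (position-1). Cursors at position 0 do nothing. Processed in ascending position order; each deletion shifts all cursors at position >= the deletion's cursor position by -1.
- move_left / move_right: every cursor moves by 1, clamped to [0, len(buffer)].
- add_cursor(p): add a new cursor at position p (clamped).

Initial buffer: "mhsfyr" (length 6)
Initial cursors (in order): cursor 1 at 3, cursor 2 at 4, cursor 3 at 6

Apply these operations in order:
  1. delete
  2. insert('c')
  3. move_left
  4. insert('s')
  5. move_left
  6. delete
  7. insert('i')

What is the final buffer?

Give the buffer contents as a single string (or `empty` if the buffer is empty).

Answer: mhiiscisc

Derivation:
After op 1 (delete): buffer="mhy" (len 3), cursors c1@2 c2@2 c3@3, authorship ...
After op 2 (insert('c')): buffer="mhccyc" (len 6), cursors c1@4 c2@4 c3@6, authorship ..12.3
After op 3 (move_left): buffer="mhccyc" (len 6), cursors c1@3 c2@3 c3@5, authorship ..12.3
After op 4 (insert('s')): buffer="mhcsscysc" (len 9), cursors c1@5 c2@5 c3@8, authorship ..1122.33
After op 5 (move_left): buffer="mhcsscysc" (len 9), cursors c1@4 c2@4 c3@7, authorship ..1122.33
After op 6 (delete): buffer="mhscsc" (len 6), cursors c1@2 c2@2 c3@4, authorship ..2233
After op 7 (insert('i')): buffer="mhiiscisc" (len 9), cursors c1@4 c2@4 c3@7, authorship ..1222333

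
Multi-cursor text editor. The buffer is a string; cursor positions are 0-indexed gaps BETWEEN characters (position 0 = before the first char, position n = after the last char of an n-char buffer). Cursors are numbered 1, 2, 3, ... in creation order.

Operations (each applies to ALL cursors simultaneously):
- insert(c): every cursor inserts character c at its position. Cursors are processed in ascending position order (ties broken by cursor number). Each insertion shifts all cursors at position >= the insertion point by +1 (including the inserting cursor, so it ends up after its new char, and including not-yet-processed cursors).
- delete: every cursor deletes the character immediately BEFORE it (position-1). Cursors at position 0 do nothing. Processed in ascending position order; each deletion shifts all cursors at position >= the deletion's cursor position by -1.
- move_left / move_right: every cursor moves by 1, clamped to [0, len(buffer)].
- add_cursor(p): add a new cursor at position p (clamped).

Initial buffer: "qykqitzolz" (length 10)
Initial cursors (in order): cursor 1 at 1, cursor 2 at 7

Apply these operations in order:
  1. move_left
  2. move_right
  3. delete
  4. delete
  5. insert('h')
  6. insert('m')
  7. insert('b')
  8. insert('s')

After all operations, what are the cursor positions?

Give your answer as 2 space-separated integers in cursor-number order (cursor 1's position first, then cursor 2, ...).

Answer: 4 12

Derivation:
After op 1 (move_left): buffer="qykqitzolz" (len 10), cursors c1@0 c2@6, authorship ..........
After op 2 (move_right): buffer="qykqitzolz" (len 10), cursors c1@1 c2@7, authorship ..........
After op 3 (delete): buffer="ykqitolz" (len 8), cursors c1@0 c2@5, authorship ........
After op 4 (delete): buffer="ykqiolz" (len 7), cursors c1@0 c2@4, authorship .......
After op 5 (insert('h')): buffer="hykqiholz" (len 9), cursors c1@1 c2@6, authorship 1....2...
After op 6 (insert('m')): buffer="hmykqihmolz" (len 11), cursors c1@2 c2@8, authorship 11....22...
After op 7 (insert('b')): buffer="hmbykqihmbolz" (len 13), cursors c1@3 c2@10, authorship 111....222...
After op 8 (insert('s')): buffer="hmbsykqihmbsolz" (len 15), cursors c1@4 c2@12, authorship 1111....2222...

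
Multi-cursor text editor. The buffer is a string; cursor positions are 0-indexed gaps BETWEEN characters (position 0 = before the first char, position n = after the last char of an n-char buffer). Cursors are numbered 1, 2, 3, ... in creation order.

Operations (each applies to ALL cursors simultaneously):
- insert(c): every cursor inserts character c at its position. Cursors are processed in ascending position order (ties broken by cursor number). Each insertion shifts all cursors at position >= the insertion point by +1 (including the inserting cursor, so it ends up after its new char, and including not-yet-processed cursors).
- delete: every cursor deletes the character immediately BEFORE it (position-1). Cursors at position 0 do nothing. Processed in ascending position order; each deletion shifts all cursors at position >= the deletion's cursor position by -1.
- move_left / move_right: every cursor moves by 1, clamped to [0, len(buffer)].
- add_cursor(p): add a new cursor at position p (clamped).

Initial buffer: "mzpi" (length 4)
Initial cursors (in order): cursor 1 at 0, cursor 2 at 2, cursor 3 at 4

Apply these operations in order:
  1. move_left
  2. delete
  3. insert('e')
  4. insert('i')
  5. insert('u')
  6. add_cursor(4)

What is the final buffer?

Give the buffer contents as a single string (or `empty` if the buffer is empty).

After op 1 (move_left): buffer="mzpi" (len 4), cursors c1@0 c2@1 c3@3, authorship ....
After op 2 (delete): buffer="zi" (len 2), cursors c1@0 c2@0 c3@1, authorship ..
After op 3 (insert('e')): buffer="eezei" (len 5), cursors c1@2 c2@2 c3@4, authorship 12.3.
After op 4 (insert('i')): buffer="eeiizeii" (len 8), cursors c1@4 c2@4 c3@7, authorship 1212.33.
After op 5 (insert('u')): buffer="eeiiuuzeiui" (len 11), cursors c1@6 c2@6 c3@10, authorship 121212.333.
After op 6 (add_cursor(4)): buffer="eeiiuuzeiui" (len 11), cursors c4@4 c1@6 c2@6 c3@10, authorship 121212.333.

Answer: eeiiuuzeiui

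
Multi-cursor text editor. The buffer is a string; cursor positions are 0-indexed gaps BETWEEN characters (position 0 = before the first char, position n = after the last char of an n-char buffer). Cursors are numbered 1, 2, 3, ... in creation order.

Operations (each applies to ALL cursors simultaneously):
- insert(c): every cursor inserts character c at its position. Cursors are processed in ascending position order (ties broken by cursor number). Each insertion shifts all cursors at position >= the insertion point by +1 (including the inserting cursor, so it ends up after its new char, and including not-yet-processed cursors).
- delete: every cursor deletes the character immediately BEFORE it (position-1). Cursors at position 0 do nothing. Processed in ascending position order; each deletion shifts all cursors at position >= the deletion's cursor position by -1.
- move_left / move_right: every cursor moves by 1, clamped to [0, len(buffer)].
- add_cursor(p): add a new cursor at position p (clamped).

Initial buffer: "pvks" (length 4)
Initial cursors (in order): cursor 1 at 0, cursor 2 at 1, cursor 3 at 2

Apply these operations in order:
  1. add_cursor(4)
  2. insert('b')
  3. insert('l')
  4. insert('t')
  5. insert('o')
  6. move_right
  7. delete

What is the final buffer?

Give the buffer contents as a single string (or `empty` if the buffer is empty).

Answer: bltobltobltosblt

Derivation:
After op 1 (add_cursor(4)): buffer="pvks" (len 4), cursors c1@0 c2@1 c3@2 c4@4, authorship ....
After op 2 (insert('b')): buffer="bpbvbksb" (len 8), cursors c1@1 c2@3 c3@5 c4@8, authorship 1.2.3..4
After op 3 (insert('l')): buffer="blpblvblksbl" (len 12), cursors c1@2 c2@5 c3@8 c4@12, authorship 11.22.33..44
After op 4 (insert('t')): buffer="bltpbltvbltksblt" (len 16), cursors c1@3 c2@7 c3@11 c4@16, authorship 111.222.333..444
After op 5 (insert('o')): buffer="bltopbltovbltoksblto" (len 20), cursors c1@4 c2@9 c3@14 c4@20, authorship 1111.2222.3333..4444
After op 6 (move_right): buffer="bltopbltovbltoksblto" (len 20), cursors c1@5 c2@10 c3@15 c4@20, authorship 1111.2222.3333..4444
After op 7 (delete): buffer="bltobltobltosblt" (len 16), cursors c1@4 c2@8 c3@12 c4@16, authorship 111122223333.444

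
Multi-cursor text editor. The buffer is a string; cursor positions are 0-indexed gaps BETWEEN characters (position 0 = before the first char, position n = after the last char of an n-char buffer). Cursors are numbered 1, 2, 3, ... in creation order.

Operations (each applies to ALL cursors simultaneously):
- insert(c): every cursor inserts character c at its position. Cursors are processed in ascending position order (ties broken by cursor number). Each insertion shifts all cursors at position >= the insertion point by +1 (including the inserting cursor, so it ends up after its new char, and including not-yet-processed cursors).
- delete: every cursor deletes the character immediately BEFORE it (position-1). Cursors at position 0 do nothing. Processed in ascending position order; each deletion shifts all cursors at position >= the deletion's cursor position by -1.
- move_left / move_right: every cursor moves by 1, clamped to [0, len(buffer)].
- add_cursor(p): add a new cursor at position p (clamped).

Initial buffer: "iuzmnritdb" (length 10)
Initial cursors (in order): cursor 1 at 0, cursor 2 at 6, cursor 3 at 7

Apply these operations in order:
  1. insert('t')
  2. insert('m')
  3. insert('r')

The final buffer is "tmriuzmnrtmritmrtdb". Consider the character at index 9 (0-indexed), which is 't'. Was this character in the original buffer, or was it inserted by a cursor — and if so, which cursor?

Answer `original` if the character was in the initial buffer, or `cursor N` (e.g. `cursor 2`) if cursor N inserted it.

Answer: cursor 2

Derivation:
After op 1 (insert('t')): buffer="tiuzmnrtittdb" (len 13), cursors c1@1 c2@8 c3@10, authorship 1......2.3...
After op 2 (insert('m')): buffer="tmiuzmnrtmitmtdb" (len 16), cursors c1@2 c2@10 c3@13, authorship 11......22.33...
After op 3 (insert('r')): buffer="tmriuzmnrtmritmrtdb" (len 19), cursors c1@3 c2@12 c3@16, authorship 111......222.333...
Authorship (.=original, N=cursor N): 1 1 1 . . . . . . 2 2 2 . 3 3 3 . . .
Index 9: author = 2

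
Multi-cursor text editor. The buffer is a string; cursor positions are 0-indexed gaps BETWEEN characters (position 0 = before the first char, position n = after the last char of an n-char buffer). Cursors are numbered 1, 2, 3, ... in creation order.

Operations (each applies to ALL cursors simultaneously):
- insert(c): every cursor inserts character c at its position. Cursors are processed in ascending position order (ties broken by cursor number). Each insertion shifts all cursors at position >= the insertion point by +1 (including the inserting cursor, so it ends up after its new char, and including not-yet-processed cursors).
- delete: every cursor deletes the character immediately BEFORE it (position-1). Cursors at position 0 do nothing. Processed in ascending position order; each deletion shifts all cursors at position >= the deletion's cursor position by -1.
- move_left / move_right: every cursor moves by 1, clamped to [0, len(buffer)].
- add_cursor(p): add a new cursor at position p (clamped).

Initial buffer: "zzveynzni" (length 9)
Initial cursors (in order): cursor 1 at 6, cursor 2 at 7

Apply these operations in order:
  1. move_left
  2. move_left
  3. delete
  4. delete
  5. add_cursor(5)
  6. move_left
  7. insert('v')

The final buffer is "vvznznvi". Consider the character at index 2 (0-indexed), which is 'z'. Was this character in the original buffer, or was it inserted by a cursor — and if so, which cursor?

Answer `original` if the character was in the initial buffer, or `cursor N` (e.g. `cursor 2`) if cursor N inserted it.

After op 1 (move_left): buffer="zzveynzni" (len 9), cursors c1@5 c2@6, authorship .........
After op 2 (move_left): buffer="zzveynzni" (len 9), cursors c1@4 c2@5, authorship .........
After op 3 (delete): buffer="zzvnzni" (len 7), cursors c1@3 c2@3, authorship .......
After op 4 (delete): buffer="znzni" (len 5), cursors c1@1 c2@1, authorship .....
After op 5 (add_cursor(5)): buffer="znzni" (len 5), cursors c1@1 c2@1 c3@5, authorship .....
After op 6 (move_left): buffer="znzni" (len 5), cursors c1@0 c2@0 c3@4, authorship .....
After op 7 (insert('v')): buffer="vvznznvi" (len 8), cursors c1@2 c2@2 c3@7, authorship 12....3.
Authorship (.=original, N=cursor N): 1 2 . . . . 3 .
Index 2: author = original

Answer: original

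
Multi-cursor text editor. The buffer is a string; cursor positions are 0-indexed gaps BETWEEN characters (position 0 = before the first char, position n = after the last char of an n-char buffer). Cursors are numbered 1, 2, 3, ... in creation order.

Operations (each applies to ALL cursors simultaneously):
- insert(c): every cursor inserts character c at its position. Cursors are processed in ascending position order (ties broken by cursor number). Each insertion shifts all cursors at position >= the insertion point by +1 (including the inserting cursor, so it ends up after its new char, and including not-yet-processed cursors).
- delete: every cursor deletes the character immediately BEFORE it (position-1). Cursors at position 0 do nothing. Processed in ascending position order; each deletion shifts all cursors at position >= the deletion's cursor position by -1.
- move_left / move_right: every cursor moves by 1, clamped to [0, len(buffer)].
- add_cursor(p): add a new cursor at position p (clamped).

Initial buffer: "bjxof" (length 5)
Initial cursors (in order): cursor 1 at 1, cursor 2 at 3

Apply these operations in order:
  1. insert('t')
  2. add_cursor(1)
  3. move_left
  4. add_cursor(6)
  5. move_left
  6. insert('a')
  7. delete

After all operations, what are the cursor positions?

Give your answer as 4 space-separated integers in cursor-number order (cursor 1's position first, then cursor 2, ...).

Answer: 0 3 0 5

Derivation:
After op 1 (insert('t')): buffer="btjxtof" (len 7), cursors c1@2 c2@5, authorship .1..2..
After op 2 (add_cursor(1)): buffer="btjxtof" (len 7), cursors c3@1 c1@2 c2@5, authorship .1..2..
After op 3 (move_left): buffer="btjxtof" (len 7), cursors c3@0 c1@1 c2@4, authorship .1..2..
After op 4 (add_cursor(6)): buffer="btjxtof" (len 7), cursors c3@0 c1@1 c2@4 c4@6, authorship .1..2..
After op 5 (move_left): buffer="btjxtof" (len 7), cursors c1@0 c3@0 c2@3 c4@5, authorship .1..2..
After op 6 (insert('a')): buffer="aabtjaxtaof" (len 11), cursors c1@2 c3@2 c2@6 c4@9, authorship 13.1.2.24..
After op 7 (delete): buffer="btjxtof" (len 7), cursors c1@0 c3@0 c2@3 c4@5, authorship .1..2..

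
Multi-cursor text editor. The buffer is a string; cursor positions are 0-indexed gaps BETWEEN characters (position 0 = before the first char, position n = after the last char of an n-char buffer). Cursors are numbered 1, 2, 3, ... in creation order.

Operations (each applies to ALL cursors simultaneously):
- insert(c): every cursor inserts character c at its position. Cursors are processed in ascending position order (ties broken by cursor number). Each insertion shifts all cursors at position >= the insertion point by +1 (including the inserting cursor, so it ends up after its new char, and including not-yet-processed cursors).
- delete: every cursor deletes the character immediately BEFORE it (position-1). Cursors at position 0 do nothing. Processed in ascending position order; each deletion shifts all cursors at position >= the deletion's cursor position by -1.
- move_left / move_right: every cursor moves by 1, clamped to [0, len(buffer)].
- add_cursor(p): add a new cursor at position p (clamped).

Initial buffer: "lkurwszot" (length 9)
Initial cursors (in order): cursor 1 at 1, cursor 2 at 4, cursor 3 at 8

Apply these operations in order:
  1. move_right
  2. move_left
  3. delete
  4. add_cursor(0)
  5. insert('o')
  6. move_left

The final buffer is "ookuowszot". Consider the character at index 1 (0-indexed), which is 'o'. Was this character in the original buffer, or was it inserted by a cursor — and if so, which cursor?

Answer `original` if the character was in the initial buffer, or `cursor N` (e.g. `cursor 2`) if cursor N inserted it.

After op 1 (move_right): buffer="lkurwszot" (len 9), cursors c1@2 c2@5 c3@9, authorship .........
After op 2 (move_left): buffer="lkurwszot" (len 9), cursors c1@1 c2@4 c3@8, authorship .........
After op 3 (delete): buffer="kuwszt" (len 6), cursors c1@0 c2@2 c3@5, authorship ......
After op 4 (add_cursor(0)): buffer="kuwszt" (len 6), cursors c1@0 c4@0 c2@2 c3@5, authorship ......
After op 5 (insert('o')): buffer="ookuowszot" (len 10), cursors c1@2 c4@2 c2@5 c3@9, authorship 14..2...3.
After op 6 (move_left): buffer="ookuowszot" (len 10), cursors c1@1 c4@1 c2@4 c3@8, authorship 14..2...3.
Authorship (.=original, N=cursor N): 1 4 . . 2 . . . 3 .
Index 1: author = 4

Answer: cursor 4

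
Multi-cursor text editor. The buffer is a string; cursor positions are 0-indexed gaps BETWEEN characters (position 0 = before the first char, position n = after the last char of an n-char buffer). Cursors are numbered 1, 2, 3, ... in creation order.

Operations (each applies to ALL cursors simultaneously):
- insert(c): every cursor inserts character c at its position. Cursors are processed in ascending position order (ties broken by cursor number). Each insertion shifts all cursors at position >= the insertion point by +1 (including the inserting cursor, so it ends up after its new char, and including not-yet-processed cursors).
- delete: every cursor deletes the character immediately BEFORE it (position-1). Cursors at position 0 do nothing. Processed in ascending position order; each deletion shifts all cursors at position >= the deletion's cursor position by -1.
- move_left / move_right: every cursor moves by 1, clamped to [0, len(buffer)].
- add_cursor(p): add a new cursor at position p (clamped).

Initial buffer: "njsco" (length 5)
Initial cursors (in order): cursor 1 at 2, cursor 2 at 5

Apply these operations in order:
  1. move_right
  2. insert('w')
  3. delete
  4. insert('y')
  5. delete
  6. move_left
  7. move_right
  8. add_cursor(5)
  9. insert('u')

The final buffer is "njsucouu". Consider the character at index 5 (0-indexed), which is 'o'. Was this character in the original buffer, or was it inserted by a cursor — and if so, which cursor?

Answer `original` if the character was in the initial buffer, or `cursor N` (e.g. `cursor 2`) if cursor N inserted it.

After op 1 (move_right): buffer="njsco" (len 5), cursors c1@3 c2@5, authorship .....
After op 2 (insert('w')): buffer="njswcow" (len 7), cursors c1@4 c2@7, authorship ...1..2
After op 3 (delete): buffer="njsco" (len 5), cursors c1@3 c2@5, authorship .....
After op 4 (insert('y')): buffer="njsycoy" (len 7), cursors c1@4 c2@7, authorship ...1..2
After op 5 (delete): buffer="njsco" (len 5), cursors c1@3 c2@5, authorship .....
After op 6 (move_left): buffer="njsco" (len 5), cursors c1@2 c2@4, authorship .....
After op 7 (move_right): buffer="njsco" (len 5), cursors c1@3 c2@5, authorship .....
After op 8 (add_cursor(5)): buffer="njsco" (len 5), cursors c1@3 c2@5 c3@5, authorship .....
After op 9 (insert('u')): buffer="njsucouu" (len 8), cursors c1@4 c2@8 c3@8, authorship ...1..23
Authorship (.=original, N=cursor N): . . . 1 . . 2 3
Index 5: author = original

Answer: original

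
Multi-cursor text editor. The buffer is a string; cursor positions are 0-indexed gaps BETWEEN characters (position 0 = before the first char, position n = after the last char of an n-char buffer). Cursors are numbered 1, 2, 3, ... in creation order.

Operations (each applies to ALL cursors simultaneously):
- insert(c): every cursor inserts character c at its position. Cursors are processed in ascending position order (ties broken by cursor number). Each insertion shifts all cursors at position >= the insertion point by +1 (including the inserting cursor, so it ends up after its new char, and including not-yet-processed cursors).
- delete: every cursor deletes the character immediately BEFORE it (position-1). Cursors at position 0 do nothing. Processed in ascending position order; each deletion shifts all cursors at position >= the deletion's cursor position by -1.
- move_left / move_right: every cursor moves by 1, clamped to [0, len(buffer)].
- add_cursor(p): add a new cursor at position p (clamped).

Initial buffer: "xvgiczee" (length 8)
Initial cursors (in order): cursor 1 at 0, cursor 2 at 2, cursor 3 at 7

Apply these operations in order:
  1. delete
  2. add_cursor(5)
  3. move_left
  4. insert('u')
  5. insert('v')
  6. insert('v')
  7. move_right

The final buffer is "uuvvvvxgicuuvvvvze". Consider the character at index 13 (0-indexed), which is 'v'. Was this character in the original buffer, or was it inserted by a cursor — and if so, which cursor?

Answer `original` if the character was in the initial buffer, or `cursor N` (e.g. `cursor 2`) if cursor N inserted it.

After op 1 (delete): buffer="xgicze" (len 6), cursors c1@0 c2@1 c3@5, authorship ......
After op 2 (add_cursor(5)): buffer="xgicze" (len 6), cursors c1@0 c2@1 c3@5 c4@5, authorship ......
After op 3 (move_left): buffer="xgicze" (len 6), cursors c1@0 c2@0 c3@4 c4@4, authorship ......
After op 4 (insert('u')): buffer="uuxgicuuze" (len 10), cursors c1@2 c2@2 c3@8 c4@8, authorship 12....34..
After op 5 (insert('v')): buffer="uuvvxgicuuvvze" (len 14), cursors c1@4 c2@4 c3@12 c4@12, authorship 1212....3434..
After op 6 (insert('v')): buffer="uuvvvvxgicuuvvvvze" (len 18), cursors c1@6 c2@6 c3@16 c4@16, authorship 121212....343434..
After op 7 (move_right): buffer="uuvvvvxgicuuvvvvze" (len 18), cursors c1@7 c2@7 c3@17 c4@17, authorship 121212....343434..
Authorship (.=original, N=cursor N): 1 2 1 2 1 2 . . . . 3 4 3 4 3 4 . .
Index 13: author = 4

Answer: cursor 4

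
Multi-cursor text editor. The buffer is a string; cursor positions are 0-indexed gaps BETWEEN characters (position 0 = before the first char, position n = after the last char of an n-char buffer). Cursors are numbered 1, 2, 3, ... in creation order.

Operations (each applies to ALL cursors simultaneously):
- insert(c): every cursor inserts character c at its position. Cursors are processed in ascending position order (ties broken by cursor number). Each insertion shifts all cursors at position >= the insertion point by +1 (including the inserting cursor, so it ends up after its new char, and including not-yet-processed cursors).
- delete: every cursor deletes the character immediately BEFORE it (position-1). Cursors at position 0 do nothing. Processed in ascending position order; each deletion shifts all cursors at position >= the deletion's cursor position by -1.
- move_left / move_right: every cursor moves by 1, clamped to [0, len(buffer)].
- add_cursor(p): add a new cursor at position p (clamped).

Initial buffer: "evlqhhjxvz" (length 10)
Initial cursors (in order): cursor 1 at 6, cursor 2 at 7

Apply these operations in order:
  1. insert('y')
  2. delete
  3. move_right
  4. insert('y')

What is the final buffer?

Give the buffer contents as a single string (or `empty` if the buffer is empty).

Answer: evlqhhjyxyvz

Derivation:
After op 1 (insert('y')): buffer="evlqhhyjyxvz" (len 12), cursors c1@7 c2@9, authorship ......1.2...
After op 2 (delete): buffer="evlqhhjxvz" (len 10), cursors c1@6 c2@7, authorship ..........
After op 3 (move_right): buffer="evlqhhjxvz" (len 10), cursors c1@7 c2@8, authorship ..........
After op 4 (insert('y')): buffer="evlqhhjyxyvz" (len 12), cursors c1@8 c2@10, authorship .......1.2..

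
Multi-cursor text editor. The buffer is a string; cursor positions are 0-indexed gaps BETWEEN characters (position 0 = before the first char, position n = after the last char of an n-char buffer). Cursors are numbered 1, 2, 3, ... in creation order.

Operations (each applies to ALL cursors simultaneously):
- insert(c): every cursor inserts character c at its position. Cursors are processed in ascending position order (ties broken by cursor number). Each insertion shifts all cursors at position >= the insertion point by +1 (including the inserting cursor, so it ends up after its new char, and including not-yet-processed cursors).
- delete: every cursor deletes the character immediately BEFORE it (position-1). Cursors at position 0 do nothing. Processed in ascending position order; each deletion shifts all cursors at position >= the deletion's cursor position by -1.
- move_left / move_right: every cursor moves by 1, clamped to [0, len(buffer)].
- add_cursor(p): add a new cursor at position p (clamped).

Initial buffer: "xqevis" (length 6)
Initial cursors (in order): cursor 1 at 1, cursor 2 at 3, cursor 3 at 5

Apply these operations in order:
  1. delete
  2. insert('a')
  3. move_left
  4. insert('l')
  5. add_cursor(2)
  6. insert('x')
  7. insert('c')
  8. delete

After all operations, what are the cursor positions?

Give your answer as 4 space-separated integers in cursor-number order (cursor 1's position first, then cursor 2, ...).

Answer: 2 7 11 4

Derivation:
After op 1 (delete): buffer="qvs" (len 3), cursors c1@0 c2@1 c3@2, authorship ...
After op 2 (insert('a')): buffer="aqavas" (len 6), cursors c1@1 c2@3 c3@5, authorship 1.2.3.
After op 3 (move_left): buffer="aqavas" (len 6), cursors c1@0 c2@2 c3@4, authorship 1.2.3.
After op 4 (insert('l')): buffer="laqlavlas" (len 9), cursors c1@1 c2@4 c3@7, authorship 11.22.33.
After op 5 (add_cursor(2)): buffer="laqlavlas" (len 9), cursors c1@1 c4@2 c2@4 c3@7, authorship 11.22.33.
After op 6 (insert('x')): buffer="lxaxqlxavlxas" (len 13), cursors c1@2 c4@4 c2@7 c3@11, authorship 1114.222.333.
After op 7 (insert('c')): buffer="lxcaxcqlxcavlxcas" (len 17), cursors c1@3 c4@6 c2@10 c3@15, authorship 111144.2222.3333.
After op 8 (delete): buffer="lxaxqlxavlxas" (len 13), cursors c1@2 c4@4 c2@7 c3@11, authorship 1114.222.333.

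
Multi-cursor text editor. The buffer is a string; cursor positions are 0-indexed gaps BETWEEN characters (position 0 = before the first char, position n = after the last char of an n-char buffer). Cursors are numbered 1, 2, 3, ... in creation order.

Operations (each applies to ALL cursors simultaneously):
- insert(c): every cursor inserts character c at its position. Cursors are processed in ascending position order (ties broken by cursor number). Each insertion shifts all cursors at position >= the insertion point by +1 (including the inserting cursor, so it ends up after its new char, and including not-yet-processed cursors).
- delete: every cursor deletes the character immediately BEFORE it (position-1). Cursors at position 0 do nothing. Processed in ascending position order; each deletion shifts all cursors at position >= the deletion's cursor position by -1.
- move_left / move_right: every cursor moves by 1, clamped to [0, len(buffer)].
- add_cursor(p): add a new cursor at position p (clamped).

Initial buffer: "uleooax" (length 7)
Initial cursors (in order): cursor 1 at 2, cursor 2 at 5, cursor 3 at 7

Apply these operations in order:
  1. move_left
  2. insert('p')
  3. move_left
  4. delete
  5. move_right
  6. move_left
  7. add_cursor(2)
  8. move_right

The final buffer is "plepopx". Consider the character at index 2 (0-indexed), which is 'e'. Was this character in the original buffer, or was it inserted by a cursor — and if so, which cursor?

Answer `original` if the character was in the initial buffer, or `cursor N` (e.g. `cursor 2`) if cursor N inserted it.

After op 1 (move_left): buffer="uleooax" (len 7), cursors c1@1 c2@4 c3@6, authorship .......
After op 2 (insert('p')): buffer="upleopoapx" (len 10), cursors c1@2 c2@6 c3@9, authorship .1...2..3.
After op 3 (move_left): buffer="upleopoapx" (len 10), cursors c1@1 c2@5 c3@8, authorship .1...2..3.
After op 4 (delete): buffer="plepopx" (len 7), cursors c1@0 c2@3 c3@5, authorship 1..2.3.
After op 5 (move_right): buffer="plepopx" (len 7), cursors c1@1 c2@4 c3@6, authorship 1..2.3.
After op 6 (move_left): buffer="plepopx" (len 7), cursors c1@0 c2@3 c3@5, authorship 1..2.3.
After op 7 (add_cursor(2)): buffer="plepopx" (len 7), cursors c1@0 c4@2 c2@3 c3@5, authorship 1..2.3.
After op 8 (move_right): buffer="plepopx" (len 7), cursors c1@1 c4@3 c2@4 c3@6, authorship 1..2.3.
Authorship (.=original, N=cursor N): 1 . . 2 . 3 .
Index 2: author = original

Answer: original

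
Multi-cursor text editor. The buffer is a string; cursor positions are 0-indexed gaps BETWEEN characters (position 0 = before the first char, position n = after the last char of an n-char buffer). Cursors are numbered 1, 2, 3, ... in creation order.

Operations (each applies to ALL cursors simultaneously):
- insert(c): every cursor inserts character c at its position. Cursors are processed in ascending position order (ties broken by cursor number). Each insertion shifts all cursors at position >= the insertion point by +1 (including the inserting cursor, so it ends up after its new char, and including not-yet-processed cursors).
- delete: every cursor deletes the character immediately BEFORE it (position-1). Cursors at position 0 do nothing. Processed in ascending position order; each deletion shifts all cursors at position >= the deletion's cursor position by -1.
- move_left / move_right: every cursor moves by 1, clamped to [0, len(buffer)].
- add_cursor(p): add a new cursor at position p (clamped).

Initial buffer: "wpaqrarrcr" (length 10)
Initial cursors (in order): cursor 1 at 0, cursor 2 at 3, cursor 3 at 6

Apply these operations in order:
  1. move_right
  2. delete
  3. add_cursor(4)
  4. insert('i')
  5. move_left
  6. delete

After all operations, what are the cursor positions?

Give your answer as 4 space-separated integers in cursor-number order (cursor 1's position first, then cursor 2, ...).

Answer: 0 2 4 4

Derivation:
After op 1 (move_right): buffer="wpaqrarrcr" (len 10), cursors c1@1 c2@4 c3@7, authorship ..........
After op 2 (delete): buffer="pararcr" (len 7), cursors c1@0 c2@2 c3@4, authorship .......
After op 3 (add_cursor(4)): buffer="pararcr" (len 7), cursors c1@0 c2@2 c3@4 c4@4, authorship .......
After op 4 (insert('i')): buffer="ipairaiircr" (len 11), cursors c1@1 c2@4 c3@8 c4@8, authorship 1..2..34...
After op 5 (move_left): buffer="ipairaiircr" (len 11), cursors c1@0 c2@3 c3@7 c4@7, authorship 1..2..34...
After op 6 (delete): buffer="ipirircr" (len 8), cursors c1@0 c2@2 c3@4 c4@4, authorship 1.2.4...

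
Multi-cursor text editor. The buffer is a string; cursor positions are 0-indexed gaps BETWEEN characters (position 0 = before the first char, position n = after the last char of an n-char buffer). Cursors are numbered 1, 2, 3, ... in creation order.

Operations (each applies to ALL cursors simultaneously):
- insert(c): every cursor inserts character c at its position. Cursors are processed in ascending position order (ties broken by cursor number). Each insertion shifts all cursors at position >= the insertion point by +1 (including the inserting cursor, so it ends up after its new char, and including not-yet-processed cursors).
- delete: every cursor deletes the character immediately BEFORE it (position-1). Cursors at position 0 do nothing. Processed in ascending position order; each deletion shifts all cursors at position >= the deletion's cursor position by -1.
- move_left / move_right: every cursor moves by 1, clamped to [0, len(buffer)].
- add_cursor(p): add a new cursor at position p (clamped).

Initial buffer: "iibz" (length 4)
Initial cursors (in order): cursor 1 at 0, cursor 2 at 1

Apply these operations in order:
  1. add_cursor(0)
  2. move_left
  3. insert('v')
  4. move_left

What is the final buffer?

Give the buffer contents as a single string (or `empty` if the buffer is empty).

Answer: vvviibz

Derivation:
After op 1 (add_cursor(0)): buffer="iibz" (len 4), cursors c1@0 c3@0 c2@1, authorship ....
After op 2 (move_left): buffer="iibz" (len 4), cursors c1@0 c2@0 c3@0, authorship ....
After op 3 (insert('v')): buffer="vvviibz" (len 7), cursors c1@3 c2@3 c3@3, authorship 123....
After op 4 (move_left): buffer="vvviibz" (len 7), cursors c1@2 c2@2 c3@2, authorship 123....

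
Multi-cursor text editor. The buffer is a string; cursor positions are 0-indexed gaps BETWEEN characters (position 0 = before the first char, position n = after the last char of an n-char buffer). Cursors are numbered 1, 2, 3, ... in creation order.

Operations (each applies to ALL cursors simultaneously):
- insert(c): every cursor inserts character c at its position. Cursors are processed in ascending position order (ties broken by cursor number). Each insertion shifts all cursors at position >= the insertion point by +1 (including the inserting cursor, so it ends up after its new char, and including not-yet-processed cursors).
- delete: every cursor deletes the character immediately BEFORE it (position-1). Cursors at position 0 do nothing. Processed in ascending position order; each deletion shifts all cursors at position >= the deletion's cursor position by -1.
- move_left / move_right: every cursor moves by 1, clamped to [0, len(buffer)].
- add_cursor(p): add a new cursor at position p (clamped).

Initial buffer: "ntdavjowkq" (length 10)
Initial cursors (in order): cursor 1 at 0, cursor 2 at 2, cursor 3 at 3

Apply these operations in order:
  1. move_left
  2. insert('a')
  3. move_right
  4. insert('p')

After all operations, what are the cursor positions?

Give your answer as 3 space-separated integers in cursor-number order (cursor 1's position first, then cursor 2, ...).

After op 1 (move_left): buffer="ntdavjowkq" (len 10), cursors c1@0 c2@1 c3@2, authorship ..........
After op 2 (insert('a')): buffer="anatadavjowkq" (len 13), cursors c1@1 c2@3 c3@5, authorship 1.2.3........
After op 3 (move_right): buffer="anatadavjowkq" (len 13), cursors c1@2 c2@4 c3@6, authorship 1.2.3........
After op 4 (insert('p')): buffer="anpatpadpavjowkq" (len 16), cursors c1@3 c2@6 c3@9, authorship 1.12.23.3.......

Answer: 3 6 9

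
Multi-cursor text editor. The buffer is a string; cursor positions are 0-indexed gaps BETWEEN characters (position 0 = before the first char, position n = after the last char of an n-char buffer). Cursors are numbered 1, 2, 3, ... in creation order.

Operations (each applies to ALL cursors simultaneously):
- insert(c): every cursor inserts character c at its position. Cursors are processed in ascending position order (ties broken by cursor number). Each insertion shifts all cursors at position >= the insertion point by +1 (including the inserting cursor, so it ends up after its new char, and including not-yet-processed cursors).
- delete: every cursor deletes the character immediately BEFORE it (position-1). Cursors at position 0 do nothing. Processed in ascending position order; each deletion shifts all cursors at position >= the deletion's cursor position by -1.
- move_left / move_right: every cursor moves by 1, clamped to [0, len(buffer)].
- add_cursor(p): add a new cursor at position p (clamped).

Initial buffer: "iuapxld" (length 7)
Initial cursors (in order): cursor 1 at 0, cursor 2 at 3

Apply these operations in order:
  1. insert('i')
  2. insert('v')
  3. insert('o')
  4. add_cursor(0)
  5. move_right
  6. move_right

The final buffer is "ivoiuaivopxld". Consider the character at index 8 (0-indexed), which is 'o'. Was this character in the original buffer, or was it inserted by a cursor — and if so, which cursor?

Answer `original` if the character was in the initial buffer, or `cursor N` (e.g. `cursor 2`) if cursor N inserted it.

Answer: cursor 2

Derivation:
After op 1 (insert('i')): buffer="iiuaipxld" (len 9), cursors c1@1 c2@5, authorship 1...2....
After op 2 (insert('v')): buffer="iviuaivpxld" (len 11), cursors c1@2 c2@7, authorship 11...22....
After op 3 (insert('o')): buffer="ivoiuaivopxld" (len 13), cursors c1@3 c2@9, authorship 111...222....
After op 4 (add_cursor(0)): buffer="ivoiuaivopxld" (len 13), cursors c3@0 c1@3 c2@9, authorship 111...222....
After op 5 (move_right): buffer="ivoiuaivopxld" (len 13), cursors c3@1 c1@4 c2@10, authorship 111...222....
After op 6 (move_right): buffer="ivoiuaivopxld" (len 13), cursors c3@2 c1@5 c2@11, authorship 111...222....
Authorship (.=original, N=cursor N): 1 1 1 . . . 2 2 2 . . . .
Index 8: author = 2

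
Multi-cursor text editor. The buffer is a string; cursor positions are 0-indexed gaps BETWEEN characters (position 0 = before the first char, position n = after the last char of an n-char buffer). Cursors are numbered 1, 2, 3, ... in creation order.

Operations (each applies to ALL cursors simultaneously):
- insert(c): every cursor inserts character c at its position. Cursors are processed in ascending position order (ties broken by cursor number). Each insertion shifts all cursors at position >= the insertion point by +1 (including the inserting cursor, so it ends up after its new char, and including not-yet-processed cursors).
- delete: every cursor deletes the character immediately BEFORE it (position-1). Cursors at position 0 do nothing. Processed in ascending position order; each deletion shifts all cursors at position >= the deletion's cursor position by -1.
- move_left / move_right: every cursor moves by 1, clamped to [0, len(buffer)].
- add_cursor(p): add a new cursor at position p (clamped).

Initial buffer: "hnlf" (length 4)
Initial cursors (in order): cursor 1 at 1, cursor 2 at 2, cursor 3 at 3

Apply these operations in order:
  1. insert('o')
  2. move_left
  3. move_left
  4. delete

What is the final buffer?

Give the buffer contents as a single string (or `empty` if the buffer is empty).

After op 1 (insert('o')): buffer="honolof" (len 7), cursors c1@2 c2@4 c3@6, authorship .1.2.3.
After op 2 (move_left): buffer="honolof" (len 7), cursors c1@1 c2@3 c3@5, authorship .1.2.3.
After op 3 (move_left): buffer="honolof" (len 7), cursors c1@0 c2@2 c3@4, authorship .1.2.3.
After op 4 (delete): buffer="hnlof" (len 5), cursors c1@0 c2@1 c3@2, authorship ...3.

Answer: hnlof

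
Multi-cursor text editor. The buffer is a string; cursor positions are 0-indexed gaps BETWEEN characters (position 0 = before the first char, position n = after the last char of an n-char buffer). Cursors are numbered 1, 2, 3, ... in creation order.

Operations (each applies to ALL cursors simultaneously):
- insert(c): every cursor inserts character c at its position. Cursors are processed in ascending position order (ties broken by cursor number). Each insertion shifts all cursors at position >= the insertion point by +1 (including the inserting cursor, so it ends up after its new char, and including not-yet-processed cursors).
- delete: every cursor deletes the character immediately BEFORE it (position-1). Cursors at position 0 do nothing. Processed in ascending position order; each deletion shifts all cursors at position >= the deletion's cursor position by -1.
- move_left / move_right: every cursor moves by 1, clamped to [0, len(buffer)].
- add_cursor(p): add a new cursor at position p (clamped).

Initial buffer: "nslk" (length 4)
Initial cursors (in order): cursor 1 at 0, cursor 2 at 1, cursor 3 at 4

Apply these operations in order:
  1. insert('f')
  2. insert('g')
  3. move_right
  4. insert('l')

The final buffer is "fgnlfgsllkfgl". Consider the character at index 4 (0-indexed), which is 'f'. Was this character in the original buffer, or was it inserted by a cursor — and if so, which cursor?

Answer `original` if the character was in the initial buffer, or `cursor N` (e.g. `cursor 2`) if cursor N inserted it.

Answer: cursor 2

Derivation:
After op 1 (insert('f')): buffer="fnfslkf" (len 7), cursors c1@1 c2@3 c3@7, authorship 1.2...3
After op 2 (insert('g')): buffer="fgnfgslkfg" (len 10), cursors c1@2 c2@5 c3@10, authorship 11.22...33
After op 3 (move_right): buffer="fgnfgslkfg" (len 10), cursors c1@3 c2@6 c3@10, authorship 11.22...33
After op 4 (insert('l')): buffer="fgnlfgsllkfgl" (len 13), cursors c1@4 c2@8 c3@13, authorship 11.122.2..333
Authorship (.=original, N=cursor N): 1 1 . 1 2 2 . 2 . . 3 3 3
Index 4: author = 2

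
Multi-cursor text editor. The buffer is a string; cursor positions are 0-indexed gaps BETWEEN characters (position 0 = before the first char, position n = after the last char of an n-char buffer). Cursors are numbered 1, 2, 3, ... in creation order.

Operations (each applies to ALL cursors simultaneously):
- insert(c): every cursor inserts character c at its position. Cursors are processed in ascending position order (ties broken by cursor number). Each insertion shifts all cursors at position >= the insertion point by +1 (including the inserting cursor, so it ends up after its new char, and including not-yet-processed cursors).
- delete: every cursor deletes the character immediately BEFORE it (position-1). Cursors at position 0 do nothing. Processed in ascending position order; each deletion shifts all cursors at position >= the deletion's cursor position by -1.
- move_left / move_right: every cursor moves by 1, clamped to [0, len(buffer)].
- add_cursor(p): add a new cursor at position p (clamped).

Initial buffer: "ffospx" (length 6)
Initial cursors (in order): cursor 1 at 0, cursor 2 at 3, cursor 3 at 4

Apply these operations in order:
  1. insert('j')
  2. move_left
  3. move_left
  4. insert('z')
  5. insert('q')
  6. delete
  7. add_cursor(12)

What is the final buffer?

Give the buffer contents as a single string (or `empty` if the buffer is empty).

Answer: zjffzojzsjpx

Derivation:
After op 1 (insert('j')): buffer="jffojsjpx" (len 9), cursors c1@1 c2@5 c3@7, authorship 1...2.3..
After op 2 (move_left): buffer="jffojsjpx" (len 9), cursors c1@0 c2@4 c3@6, authorship 1...2.3..
After op 3 (move_left): buffer="jffojsjpx" (len 9), cursors c1@0 c2@3 c3@5, authorship 1...2.3..
After op 4 (insert('z')): buffer="zjffzojzsjpx" (len 12), cursors c1@1 c2@5 c3@8, authorship 11..2.23.3..
After op 5 (insert('q')): buffer="zqjffzqojzqsjpx" (len 15), cursors c1@2 c2@7 c3@11, authorship 111..22.233.3..
After op 6 (delete): buffer="zjffzojzsjpx" (len 12), cursors c1@1 c2@5 c3@8, authorship 11..2.23.3..
After op 7 (add_cursor(12)): buffer="zjffzojzsjpx" (len 12), cursors c1@1 c2@5 c3@8 c4@12, authorship 11..2.23.3..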